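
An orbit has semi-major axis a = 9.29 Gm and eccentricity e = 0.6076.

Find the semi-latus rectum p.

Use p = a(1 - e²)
a = 9.29 Gm = 9.29 × 10^9 m
e = 0.6076,  e² = 0.369178,  1 − e² = 0.630822
p = a(1 − e²) = 9.29 × 10^9 m × 0.630822 = 5.86034 × 10^9 m ≈ 5.86 Gm

Final answer: p = 5.86 Gm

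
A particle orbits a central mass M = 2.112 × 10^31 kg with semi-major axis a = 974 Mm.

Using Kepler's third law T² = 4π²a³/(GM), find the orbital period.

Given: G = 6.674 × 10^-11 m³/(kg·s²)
M = 2.112 × 10^31 kg
GM = G × M = 6.674 × 10^-11 × 2.112 × 10^31 = 1.40955 × 10^21 m³/s²
a = 974 Mm = 9.74 × 10^8 m
a³ = 9.2401 × 10^26 m³
T = 2π √(a³/GM) = 2π √((9.2401 × 10^26) / (1.40955 × 10^21)) = 2π × 809.652 s
T = 5087.19 s ≈ 1.413 hours

Final answer: 1.413 hours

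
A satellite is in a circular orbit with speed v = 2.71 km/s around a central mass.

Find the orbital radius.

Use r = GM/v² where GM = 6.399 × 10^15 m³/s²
v = 2.71 km/s = 2710 m/s
GM = 6.399 × 10^15 m³/s²
v² = 7.3441 × 10^6 m²/s²
r = GM/v² = (6.399 × 10^15) / (7.3441 × 10^6) = 8.71312 × 10^8 m ≈ 871.3 Mm

Final answer: 871.3 Mm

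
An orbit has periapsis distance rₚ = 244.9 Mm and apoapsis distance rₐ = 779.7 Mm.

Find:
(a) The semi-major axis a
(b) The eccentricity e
rₚ = 244.9 Mm = 2.449 × 10^8 m
rₐ = 779.7 Mm = 7.797 × 10^8 m
(a) a = (rₚ + rₐ)/2 = 5.123 × 10^8 m ≈ 512.3 Mm
(b) e = (rₐ − rₚ)/(rₐ + rₚ) = (5.348 × 10^8) / (1.0246 × 10^9) = 0.52196

Final answer:
(a) a = 512.3 Mm
(b) e = 0.522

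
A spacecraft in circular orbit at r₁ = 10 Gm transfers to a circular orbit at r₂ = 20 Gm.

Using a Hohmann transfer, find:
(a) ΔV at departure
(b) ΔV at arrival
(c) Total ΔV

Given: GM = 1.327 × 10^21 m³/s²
r₁ = 10 Gm = 1 × 10^10 m
r₂ = 20 Gm = 2 × 10^10 m
GM = 1.327 × 10^21 m³/s²
Transfer ellipse: a_t = (r₁ + r₂)/2 = 1.5 × 10^10 m
Circular speed at r₁: v₁ = √(GM/r₁) = 364280 m/s
Transfer speed at r₁ (periapsis): v₁ₜ = √(GM(2/r₁ − 1/a_t)) = 420634 m/s
(a) ΔV₁ = v₁ₜ − v₁ = 56354.3 m/s ≈ 56.35 km/s
Circular speed at r₂: v₂ = √(GM/r₂) = 257585 m/s
Transfer speed at r₂ (apoapsis): v₂ₜ = √(GM(2/r₂ − 1/a_t)) = 210317 m/s
(b) ΔV₂ = v₂ − v₂ₜ = 47267.7 m/s ≈ 47.27 km/s
(c) ΔV_total = ΔV₁ + ΔV₂ = 103622 m/s ≈ 103.6 km/s

Final answer:
(a) ΔV₁ = 56.35 km/s
(b) ΔV₂ = 47.27 km/s
(c) ΔV_total = 103.6 km/s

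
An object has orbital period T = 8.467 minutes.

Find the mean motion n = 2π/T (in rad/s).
T = 8.467 minutes = 508.02 s
n = 2π / 508.02 s = 0.012368 rad/s ≈ 0.01237 rad/s

Final answer: n = 0.01237 rad/s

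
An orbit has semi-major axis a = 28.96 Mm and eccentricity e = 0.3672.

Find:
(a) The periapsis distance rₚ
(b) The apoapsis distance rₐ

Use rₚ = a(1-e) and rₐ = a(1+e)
a = 28.96 Mm = 2.896 × 10^7 m
e = 0.3672:  1 − e = 0.6328,  1 + e = 1.3672
(a) rₚ = a(1 − e) = 2.896 × 10^7 m × 0.6328 = 1.83259 × 10^7 m ≈ 18.33 Mm
(b) rₐ = a(1 + e) = 2.896 × 10^7 m × 1.3672 = 3.95941 × 10^7 m ≈ 39.59 Mm

Final answer:
(a) rₚ = 18.33 Mm
(b) rₐ = 39.59 Mm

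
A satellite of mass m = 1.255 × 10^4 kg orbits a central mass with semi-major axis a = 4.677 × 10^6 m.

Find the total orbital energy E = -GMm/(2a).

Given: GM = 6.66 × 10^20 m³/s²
a = 4.677 × 10^6 m
GM = 6.66 × 10^20 m³/s²
2a = 9.354 × 10^6 m
GMm = 6.66 × 10^20 × 12550 = 8.3583 × 10^24 m³·kg/s²
E = −GMm/(2a) = -8.93554 × 10^17 J ≈ -893.6 PJ

Final answer: -893.6 PJ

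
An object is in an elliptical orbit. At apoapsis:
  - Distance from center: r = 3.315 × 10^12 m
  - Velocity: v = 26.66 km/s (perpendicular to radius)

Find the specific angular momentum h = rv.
r = 3.315 × 10^12 m
v = 26.66 km/s = 26660 m/s
h = rv = 3.315 × 10^12 × 26660 = 8.83779 × 10^16 m²/s ≈ 8.838 × 10^16 m²/s

Final answer: h = 8.838 × 10^16 m²/s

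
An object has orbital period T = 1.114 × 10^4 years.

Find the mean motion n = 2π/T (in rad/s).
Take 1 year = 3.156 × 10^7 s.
T = 1.114 × 10^4 years = 3.51578 × 10^11 s
n = 2π / (3.51578 × 10^11 s) = 1.78714 × 10^-11 rad/s ≈ 1.787 × 10^-11 rad/s

Final answer: n = 1.787 × 10^-11 rad/s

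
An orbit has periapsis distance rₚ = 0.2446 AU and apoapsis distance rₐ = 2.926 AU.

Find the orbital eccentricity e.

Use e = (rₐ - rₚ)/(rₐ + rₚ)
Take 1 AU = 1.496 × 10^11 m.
rₚ = 0.2446 AU = 3.65922 × 10^10 m
rₐ = 2.926 AU = 4.3773 × 10^11 m
rₐ − rₚ = 4.01137 × 10^11 m
rₐ + rₚ = 4.74322 × 10^11 m
e = (rₐ − rₚ)/(rₐ + rₚ) = 0.845707

Final answer: e = 0.8457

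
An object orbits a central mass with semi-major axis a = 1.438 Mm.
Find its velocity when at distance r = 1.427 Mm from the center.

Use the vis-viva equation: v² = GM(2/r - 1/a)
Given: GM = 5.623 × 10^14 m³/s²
a = 1.438 Mm = 1.438 × 10^6 m
r = 1.427 Mm = 1.427 × 10^6 m
GM = 5.623 × 10^14 m³/s²
2/r − 1/a = 1.40154 × 10^-6 − 6.9541 × 10^-7 = 7.06131 × 10^-7 m⁻¹
v² = GM (2/r − 1/a) = 3.97058 × 10^8 m²/s²
v = 19926.3 m/s ≈ 19.93 km/s

Final answer: 19.93 km/s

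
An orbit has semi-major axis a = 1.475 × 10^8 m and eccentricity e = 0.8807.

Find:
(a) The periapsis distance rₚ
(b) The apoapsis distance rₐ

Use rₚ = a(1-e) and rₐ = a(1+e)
a = 1.475 × 10^8 m
e = 0.8807:  1 − e = 0.1193,  1 + e = 1.8807
(a) rₚ = a(1 − e) = 1.475 × 10^8 m × 0.1193 = 1.75967 × 10^7 m ≈ 1.76 × 10^7 m
(b) rₐ = a(1 + e) = 1.475 × 10^8 m × 1.8807 = 2.77403 × 10^8 m ≈ 2.774 × 10^8 m

Final answer:
(a) rₚ = 1.76 × 10^7 m
(b) rₐ = 2.774 × 10^8 m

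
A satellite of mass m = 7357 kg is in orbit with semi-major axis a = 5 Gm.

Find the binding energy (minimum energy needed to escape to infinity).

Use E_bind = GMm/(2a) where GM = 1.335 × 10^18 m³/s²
a = 5 Gm = 5 × 10^9 m
GM = 1.335 × 10^18 m³/s²
m = 7357 kg
GMm = 1.335 × 10^18 × 7357 = 9.82159 × 10^21 m³·kg/s²
2a = 1 × 10^10 m
E_bind = GMm/(2a) = 9.82159 × 10^11 J ≈ 982.2 GJ

Final answer: 982.2 GJ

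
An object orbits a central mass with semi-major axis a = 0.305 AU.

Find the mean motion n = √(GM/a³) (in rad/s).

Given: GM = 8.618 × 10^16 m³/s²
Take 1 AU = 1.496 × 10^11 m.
a = 0.305 AU = 4.5628 × 10^10 m
GM = 8.618 × 10^16 m³/s²
a³ = 9.49936 × 10^31 m³
GM/a³ = (8.618 × 10^16) / (9.49936 × 10^31) = 9.07219 × 10^-16 s⁻²
n = √(GM/a³) = 3.01201 × 10^-8 rad/s ≈ 3.012 × 10^-8 rad/s

Final answer: n = 3.012 × 10^-8 rad/s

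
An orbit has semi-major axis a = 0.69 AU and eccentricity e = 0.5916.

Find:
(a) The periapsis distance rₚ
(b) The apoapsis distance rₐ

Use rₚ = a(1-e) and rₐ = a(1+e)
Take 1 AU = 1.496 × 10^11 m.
a = 0.69 AU = 1.03224 × 10^11 m
e = 0.5916:  1 − e = 0.4084,  1 + e = 1.5916
(a) rₚ = a(1 − e) = 1.03224 × 10^11 m × 0.4084 = 4.21567 × 10^10 m ≈ 0.2818 AU
(b) rₐ = a(1 + e) = 1.03224 × 10^11 m × 1.5916 = 1.64291 × 10^11 m ≈ 1.098 AU

Final answer:
(a) rₚ = 0.2818 AU
(b) rₐ = 1.098 AU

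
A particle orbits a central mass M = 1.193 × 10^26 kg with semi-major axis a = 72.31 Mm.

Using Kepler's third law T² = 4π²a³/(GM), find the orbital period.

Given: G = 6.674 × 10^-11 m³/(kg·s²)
M = 1.193 × 10^26 kg
GM = G × M = 6.674 × 10^-11 × 1.193 × 10^26 = 7.96208 × 10^15 m³/s²
a = 72.31 Mm = 7.231 × 10^7 m
a³ = 3.7809 × 10^23 m³
T = 2π √(a³/GM) = 2π √((3.7809 × 10^23) / (7.96208 × 10^15)) = 2π × 6891.03 s
T = 43297.6 s ≈ 12.03 hours

Final answer: 12.03 hours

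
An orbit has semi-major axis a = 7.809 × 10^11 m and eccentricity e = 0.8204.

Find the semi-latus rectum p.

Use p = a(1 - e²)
a = 7.809 × 10^11 m
e = 0.8204,  e² = 0.673056,  1 − e² = 0.326944
p = a(1 − e²) = 7.809 × 10^11 m × 0.326944 = 2.5531 × 10^11 m ≈ 2.553 × 10^11 m

Final answer: p = 2.553 × 10^11 m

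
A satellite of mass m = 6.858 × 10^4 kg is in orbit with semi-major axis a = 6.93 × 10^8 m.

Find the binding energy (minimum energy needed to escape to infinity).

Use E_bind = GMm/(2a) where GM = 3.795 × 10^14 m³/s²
a = 6.93 × 10^8 m
GM = 3.795 × 10^14 m³/s²
m = 6.858 × 10^4 kg
GMm = 3.795 × 10^14 × 68580 = 2.60261 × 10^19 m³·kg/s²
2a = 1.386 × 10^9 m
E_bind = GMm/(2a) = 1.87779 × 10^10 J ≈ 18.78 GJ

Final answer: 18.78 GJ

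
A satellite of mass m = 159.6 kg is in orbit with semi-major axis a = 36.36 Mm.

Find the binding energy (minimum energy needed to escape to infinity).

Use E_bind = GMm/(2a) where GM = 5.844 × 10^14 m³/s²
a = 36.36 Mm = 3.636 × 10^7 m
GM = 5.844 × 10^14 m³/s²
m = 159.6 kg
GMm = 5.844 × 10^14 × 159.6 = 9.32702 × 10^16 m³·kg/s²
2a = 7.272 × 10^7 m
E_bind = GMm/(2a) = 1.28259 × 10^9 J ≈ 1.283 GJ

Final answer: 1.283 GJ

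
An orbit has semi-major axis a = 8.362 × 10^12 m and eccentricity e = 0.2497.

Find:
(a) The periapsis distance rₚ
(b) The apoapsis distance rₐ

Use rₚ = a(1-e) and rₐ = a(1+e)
a = 8.362 × 10^12 m
e = 0.2497:  1 − e = 0.7503,  1 + e = 1.2497
(a) rₚ = a(1 − e) = 8.362 × 10^12 m × 0.7503 = 6.27401 × 10^12 m ≈ 6.274 × 10^12 m
(b) rₐ = a(1 + e) = 8.362 × 10^12 m × 1.2497 = 1.045 × 10^13 m ≈ 1.045 × 10^13 m

Final answer:
(a) rₚ = 6.274 × 10^12 m
(b) rₐ = 1.045 × 10^13 m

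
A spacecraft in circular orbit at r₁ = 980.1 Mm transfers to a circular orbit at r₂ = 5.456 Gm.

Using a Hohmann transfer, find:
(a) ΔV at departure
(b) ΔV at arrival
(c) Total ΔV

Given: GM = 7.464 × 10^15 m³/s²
r₁ = 980.1 Mm = 9.801 × 10^8 m
r₂ = 5.456 Gm = 5.456 × 10^9 m
GM = 7.464 × 10^15 m³/s²
Transfer ellipse: a_t = (r₁ + r₂)/2 = 3.21805 × 10^9 m
Circular speed at r₁: v₁ = √(GM/r₁) = 2759.63 m/s
Transfer speed at r₁ (periapsis): v₁ₜ = √(GM(2/r₁ − 1/a_t)) = 3593.28 m/s
(a) ΔV₁ = v₁ₜ − v₁ = 833.654 m/s ≈ 833.7 m/s
Circular speed at r₂: v₂ = √(GM/r₂) = 1169.63 m/s
Transfer speed at r₂ (apoapsis): v₂ₜ = √(GM(2/r₂ − 1/a_t)) = 645.487 m/s
(b) ΔV₂ = v₂ − v₂ₜ = 524.143 m/s ≈ 524.1 m/s
(c) ΔV_total = ΔV₁ + ΔV₂ = 1357.8 m/s ≈ 1.358 km/s

Final answer:
(a) ΔV₁ = 833.7 m/s
(b) ΔV₂ = 524.1 m/s
(c) ΔV_total = 1.358 km/s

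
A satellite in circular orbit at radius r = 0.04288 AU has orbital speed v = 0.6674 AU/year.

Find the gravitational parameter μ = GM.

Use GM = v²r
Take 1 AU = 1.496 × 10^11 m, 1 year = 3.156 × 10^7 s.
r = 0.04288 AU = 6.41485 × 10^9 m
v = 0.6674 AU/year = 3163.59 m/s
v² = 1.00083 × 10^7 m²/s²
GM = v²r = 1.00083 × 10^7 × 6.41485 × 10^9 = 6.42019 × 10^16 m³/s²
GM ≈ 6.42 × 10^16 m³/s²

Final answer: GM = 6.42 × 10^16 m³/s²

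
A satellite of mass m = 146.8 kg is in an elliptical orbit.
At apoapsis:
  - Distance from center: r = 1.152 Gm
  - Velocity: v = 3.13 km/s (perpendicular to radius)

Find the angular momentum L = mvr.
r = 1.152 Gm = 1.152 × 10^9 m
v = 3.13 km/s = 3130 m/s
vr = 3130 × 1.152 × 10^9 = 3.60576 × 10^12 m²/s
L = m × vr = 146.8 × 3.60576 × 10^12 = 5.29326 × 10^14 kg·m²/s ≈ 5.293 × 10^14 kg·m²/s

Final answer: L = 5.293 × 10^14 kg·m²/s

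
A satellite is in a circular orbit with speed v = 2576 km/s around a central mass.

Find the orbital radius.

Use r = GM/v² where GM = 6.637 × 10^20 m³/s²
v = 2576 km/s = 2.576 × 10^6 m/s
GM = 6.637 × 10^20 m³/s²
v² = 6.63578 × 10^12 m²/s²
r = GM/v² = (6.637 × 10^20) / (6.63578 × 10^12) = 1.00018 × 10^8 m ≈ 100 Mm

Final answer: 100 Mm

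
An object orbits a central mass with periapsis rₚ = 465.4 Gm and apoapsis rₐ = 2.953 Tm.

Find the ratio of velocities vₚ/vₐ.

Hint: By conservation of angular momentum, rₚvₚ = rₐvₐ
rₚ = 465.4 Gm = 4.654 × 10^11 m
rₐ = 2.953 Tm = 2.953 × 10^12 m
rₚvₚ = rₐvₐ  ⇒  vₚ/vₐ = rₐ/rₚ
vₚ/vₐ = (2.953 × 10^12) / (4.654 × 10^11) = 6.34508

Final answer: vₚ/vₐ = 6.345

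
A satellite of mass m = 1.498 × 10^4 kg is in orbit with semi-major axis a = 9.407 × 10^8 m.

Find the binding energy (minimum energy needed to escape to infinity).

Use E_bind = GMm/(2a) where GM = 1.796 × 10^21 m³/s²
a = 9.407 × 10^8 m
GM = 1.796 × 10^21 m³/s²
m = 1.498 × 10^4 kg
GMm = 1.796 × 10^21 × 14980 = 2.69041 × 10^25 m³·kg/s²
2a = 1.8814 × 10^9 m
E_bind = GMm/(2a) = 1.43 × 10^16 J ≈ 14.3 PJ

Final answer: 14.3 PJ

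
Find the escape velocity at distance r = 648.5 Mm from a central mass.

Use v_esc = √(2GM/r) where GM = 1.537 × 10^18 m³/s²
r = 648.5 Mm = 6.485 × 10^8 m
GM = 1.537 × 10^18 m³/s²
2GM/r = 2 × (1.537 × 10^18) / (6.485 × 10^8) = 4.74017 × 10^9 m²/s²
v_esc = √(2GM/r) = 68848.9 m/s ≈ 68.85 km/s

Final answer: 68.85 km/s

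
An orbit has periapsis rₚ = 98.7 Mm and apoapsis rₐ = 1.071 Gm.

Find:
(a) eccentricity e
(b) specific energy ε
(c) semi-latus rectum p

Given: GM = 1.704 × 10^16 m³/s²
rₚ = 98.7 Mm = 9.87 × 10^7 m
rₐ = 1.071 Gm = 1.071 × 10^9 m
GM = 1.704 × 10^16 m³/s²
a = (rₚ + rₐ)/2 = 5.8485 × 10^8 m
e = (rₐ − rₚ)/(rₐ + rₚ) = (9.723 × 10^8) / (1.1697 × 10^9) = 0.831239
(a) e = 0.831239 ≈ 0.8312
(b) 2a = 1.1697 × 10^9 m;  ε = −GM/(2a) = -1.45678 × 10^7 J/kg ≈ -14.57 MJ/kg
(c) 1 − e² = 0.309042;  p = a(1 − e²) = 5.8485 × 10^8 × 0.309042 = 1.80743 × 10^8 m ≈ 180.7 Mm

Final answer:
(a) eccentricity e = 0.8312
(b) specific energy ε = -14.57 MJ/kg
(c) semi-latus rectum p = 180.7 Mm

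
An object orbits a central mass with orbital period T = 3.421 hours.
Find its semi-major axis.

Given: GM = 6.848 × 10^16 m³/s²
T = 3.421 hours = 12315.6 s
GM = 6.848 × 10^16 m³/s²
Kepler's third law: a³ = GM T² / (4π²)
T² = 1.51674 × 10^8 s²
a³ = (6.848 × 10^16) × (1.51674 × 10^8) / (4π²) = 2.63097 × 10^23 m³
a = (a³)^(1/3) = 6.40774 × 10^7 m ≈ 64.08 Mm

Final answer: 64.08 Mm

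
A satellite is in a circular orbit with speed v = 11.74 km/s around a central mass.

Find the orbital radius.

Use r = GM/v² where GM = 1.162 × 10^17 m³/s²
v = 11.74 km/s = 11740 m/s
GM = 1.162 × 10^17 m³/s²
v² = 1.37828 × 10^8 m²/s²
r = GM/v² = (1.162 × 10^17) / (1.37828 × 10^8) = 8.43082 × 10^8 m ≈ 8.431 × 10^8 m

Final answer: 8.431 × 10^8 m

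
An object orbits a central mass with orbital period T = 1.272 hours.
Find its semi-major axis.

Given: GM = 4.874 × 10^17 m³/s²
T = 1.272 hours = 4579.2 s
GM = 4.874 × 10^17 m³/s²
Kepler's third law: a³ = GM T² / (4π²)
T² = 2.09691 × 10^7 s²
a³ = (4.874 × 10^17) × (2.09691 × 10^7) / (4π²) = 2.58884 × 10^23 m³
a = (a³)^(1/3) = 6.37336 × 10^7 m ≈ 6.373 × 10^7 m

Final answer: 6.373 × 10^7 m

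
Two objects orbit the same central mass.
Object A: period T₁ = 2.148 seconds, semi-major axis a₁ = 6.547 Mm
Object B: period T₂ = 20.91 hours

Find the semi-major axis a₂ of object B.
T₁ = 2.148 seconds
T₂ = 20.91 hours = 75276 s
a₁ = 6.547 Mm = 6.547 × 10^6 m
Kepler's third law: (T₂/T₁)² = (a₂/a₁)³  ⇒  a₂ = a₁ (T₂/T₁)^(2/3)
T₂/T₁ = 35044.7
(T₂/T₁)^(2/3) = 1070.9
a₂ = 6.547 × 10^6 m × 1070.9 = 7.01117 × 10^9 m ≈ 7.011 Gm

Final answer: a₂ = 7.011 Gm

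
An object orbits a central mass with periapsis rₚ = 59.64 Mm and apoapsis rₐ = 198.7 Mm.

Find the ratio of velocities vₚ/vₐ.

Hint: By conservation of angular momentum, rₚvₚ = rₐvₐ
rₚ = 59.64 Mm = 5.964 × 10^7 m
rₐ = 198.7 Mm = 1.987 × 10^8 m
rₚvₚ = rₐvₐ  ⇒  vₚ/vₐ = rₐ/rₚ
vₚ/vₐ = (1.987 × 10^8) / (5.964 × 10^7) = 3.33166

Final answer: vₚ/vₐ = 3.332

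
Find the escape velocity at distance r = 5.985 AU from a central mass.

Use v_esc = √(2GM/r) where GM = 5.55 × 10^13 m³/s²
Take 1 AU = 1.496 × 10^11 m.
r = 5.985 AU = 8.95356 × 10^11 m
GM = 5.55 × 10^13 m³/s²
2GM/r = 2 × (5.55 × 10^13) / (8.95356 × 10^11) = 123.973 m²/s²
v_esc = √(2GM/r) = 11.1343 m/s ≈ 11.13 m/s

Final answer: 11.13 m/s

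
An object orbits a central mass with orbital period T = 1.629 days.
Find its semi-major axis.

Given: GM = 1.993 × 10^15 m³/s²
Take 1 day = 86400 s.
T = 1.629 days = 140746 s
GM = 1.993 × 10^15 m³/s²
Kepler's third law: a³ = GM T² / (4π²)
T² = 1.98093 × 10^10 s²
a³ = (1.993 × 10^15) × (1.98093 × 10^10) / (4π²) = 1.00004 × 10^24 m³
a = (a³)^(1/3) = 1.00001 × 10^8 m ≈ 100 Mm

Final answer: 100 Mm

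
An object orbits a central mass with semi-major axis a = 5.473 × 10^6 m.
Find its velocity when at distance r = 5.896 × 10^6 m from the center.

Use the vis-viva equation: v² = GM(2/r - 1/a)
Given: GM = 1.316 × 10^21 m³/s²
a = 5.473 × 10^6 m
r = 5.896 × 10^6 m
GM = 1.316 × 10^21 m³/s²
2/r − 1/a = 3.39213 × 10^-7 − 1.82715 × 10^-7 = 1.56498 × 10^-7 m⁻¹
v² = GM (2/r − 1/a) = 2.05951 × 10^14 m²/s²
v = 1.4351 × 10^7 m/s ≈ 1.435 × 10^4 km/s

Final answer: 1.435 × 10^4 km/s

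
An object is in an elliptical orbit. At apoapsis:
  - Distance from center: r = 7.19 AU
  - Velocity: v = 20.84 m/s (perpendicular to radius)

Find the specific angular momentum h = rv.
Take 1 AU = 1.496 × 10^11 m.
r = 7.19 AU = 1.07562 × 10^12 m
v = 20.84 m/s
h = rv = 1.07562 × 10^12 × 20.84 = 2.2416 × 10^13 m²/s ≈ 2.242 × 10^13 m²/s

Final answer: h = 2.242 × 10^13 m²/s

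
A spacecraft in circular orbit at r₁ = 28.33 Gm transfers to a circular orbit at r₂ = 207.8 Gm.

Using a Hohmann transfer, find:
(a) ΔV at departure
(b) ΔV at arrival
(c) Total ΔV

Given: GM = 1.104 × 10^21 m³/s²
r₁ = 28.33 Gm = 2.833 × 10^10 m
r₂ = 207.8 Gm = 2.078 × 10^11 m
GM = 1.104 × 10^21 m³/s²
Transfer ellipse: a_t = (r₁ + r₂)/2 = 1.18065 × 10^11 m
Circular speed at r₁: v₁ = √(GM/r₁) = 197406 m/s
Transfer speed at r₁ (periapsis): v₁ₜ = √(GM(2/r₁ − 1/a_t)) = 261893 m/s
(a) ΔV₁ = v₁ₜ − v₁ = 64486.3 m/s ≈ 64.49 km/s
Circular speed at r₂: v₂ = √(GM/r₂) = 72889 m/s
Transfer speed at r₂ (apoapsis): v₂ₜ = √(GM(2/r₂ − 1/a_t)) = 35704.6 m/s
(b) ΔV₂ = v₂ − v₂ₜ = 37184.3 m/s ≈ 37.18 km/s
(c) ΔV_total = ΔV₁ + ΔV₂ = 101671 m/s ≈ 101.7 km/s

Final answer:
(a) ΔV₁ = 64.49 km/s
(b) ΔV₂ = 37.18 km/s
(c) ΔV_total = 101.7 km/s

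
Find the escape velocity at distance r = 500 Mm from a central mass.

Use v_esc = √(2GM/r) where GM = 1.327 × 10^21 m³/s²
r = 500 Mm = 5 × 10^8 m
GM = 1.327 × 10^21 m³/s²
2GM/r = 2 × (1.327 × 10^21) / (5 × 10^8) = 5.308 × 10^12 m²/s²
v_esc = √(2GM/r) = 2.30391 × 10^6 m/s ≈ 2304 km/s

Final answer: 2304 km/s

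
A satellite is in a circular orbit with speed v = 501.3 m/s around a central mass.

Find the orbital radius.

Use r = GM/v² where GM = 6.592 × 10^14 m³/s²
v = 501.3 m/s
GM = 6.592 × 10^14 m³/s²
v² = 251302 m²/s²
r = GM/v² = (6.592 × 10^14) / 251302 = 2.62314 × 10^9 m ≈ 2.623 Gm

Final answer: 2.623 Gm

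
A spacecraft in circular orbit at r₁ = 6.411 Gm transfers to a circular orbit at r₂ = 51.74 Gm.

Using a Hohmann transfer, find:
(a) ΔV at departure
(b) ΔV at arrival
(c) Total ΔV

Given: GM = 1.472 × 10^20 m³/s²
r₁ = 6.411 Gm = 6.411 × 10^9 m
r₂ = 51.74 Gm = 5.174 × 10^10 m
GM = 1.472 × 10^20 m³/s²
Transfer ellipse: a_t = (r₁ + r₂)/2 = 2.90755 × 10^10 m
Circular speed at r₁: v₁ = √(GM/r₁) = 151527 m/s
Transfer speed at r₁ (periapsis): v₁ₜ = √(GM(2/r₁ − 1/a_t)) = 202135 m/s
(a) ΔV₁ = v₁ₜ − v₁ = 50607.2 m/s ≈ 50.61 km/s
Circular speed at r₂: v₂ = √(GM/r₂) = 53338.5 m/s
Transfer speed at r₂ (apoapsis): v₂ₜ = √(GM(2/r₂ − 1/a_t)) = 25046.1 m/s
(b) ΔV₂ = v₂ − v₂ₜ = 28292.4 m/s ≈ 28.29 km/s
(c) ΔV_total = ΔV₁ + ΔV₂ = 78899.6 m/s ≈ 78.9 km/s

Final answer:
(a) ΔV₁ = 50.61 km/s
(b) ΔV₂ = 28.29 km/s
(c) ΔV_total = 78.9 km/s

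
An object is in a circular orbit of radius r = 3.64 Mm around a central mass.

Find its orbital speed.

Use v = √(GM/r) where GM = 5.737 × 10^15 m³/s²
r = 3.64 Mm = 3.64 × 10^6 m
GM = 5.737 × 10^15 m³/s²
GM/r = (5.737 × 10^15) / (3.64 × 10^6) = 1.5761 × 10^9 m²/s²
v = √(GM/r) = 39700.1 m/s ≈ 39.7 km/s

Final answer: 39.7 km/s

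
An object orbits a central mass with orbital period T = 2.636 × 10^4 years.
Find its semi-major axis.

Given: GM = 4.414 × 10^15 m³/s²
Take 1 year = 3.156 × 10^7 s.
T = 2.636 × 10^4 years = 8.31922 × 10^11 s
GM = 4.414 × 10^15 m³/s²
Kepler's third law: a³ = GM T² / (4π²)
T² = 6.92094 × 10^23 s²
a³ = (4.414 × 10^15) × (6.92094 × 10^23) / (4π²) = 7.73815 × 10^37 m³
a = (a³)^(1/3) = 4.26134 × 10^12 m ≈ 4.261 Tm

Final answer: 4.261 Tm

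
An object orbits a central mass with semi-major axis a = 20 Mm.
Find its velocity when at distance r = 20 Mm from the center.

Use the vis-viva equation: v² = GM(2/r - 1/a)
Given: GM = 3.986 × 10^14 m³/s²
a = 20 Mm = 2 × 10^7 m
r = 20 Mm = 2 × 10^7 m
GM = 3.986 × 10^14 m³/s²
2/r − 1/a = 1 × 10^-7 − 5 × 10^-8 = 5 × 10^-8 m⁻¹
v² = GM (2/r − 1/a) = 1.993 × 10^7 m²/s²
v = 4464.3 m/s ≈ 4.464 km/s

Final answer: 4.464 km/s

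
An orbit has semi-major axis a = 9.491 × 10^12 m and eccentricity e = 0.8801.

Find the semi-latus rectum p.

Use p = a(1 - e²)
a = 9.491 × 10^12 m
e = 0.8801,  e² = 0.774576,  1 − e² = 0.225424
p = a(1 − e²) = 9.491 × 10^12 m × 0.225424 = 2.1395 × 10^12 m ≈ 2.139 × 10^12 m

Final answer: p = 2.139 × 10^12 m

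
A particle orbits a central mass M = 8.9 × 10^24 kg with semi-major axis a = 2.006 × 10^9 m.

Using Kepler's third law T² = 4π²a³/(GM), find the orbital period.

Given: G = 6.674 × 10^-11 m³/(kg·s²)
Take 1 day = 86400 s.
M = 8.9 × 10^24 kg
GM = G × M = 6.674 × 10^-11 × 8.9 × 10^24 = 5.93986 × 10^14 m³/s²
a = 2.006 × 10^9 m
a³ = 8.07222 × 10^27 m³
T = 2π √(a³/GM) = 2π √((8.07222 × 10^27) / (5.93986 × 10^14)) = 2π × 3.68645 × 10^6 s
T = 2.31626 × 10^7 s ≈ 268.1 days

Final answer: 268.1 days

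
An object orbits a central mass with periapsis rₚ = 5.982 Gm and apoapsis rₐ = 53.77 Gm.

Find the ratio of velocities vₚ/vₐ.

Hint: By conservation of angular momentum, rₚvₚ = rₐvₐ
rₚ = 5.982 Gm = 5.982 × 10^9 m
rₐ = 53.77 Gm = 5.377 × 10^10 m
rₚvₚ = rₐvₐ  ⇒  vₚ/vₐ = rₐ/rₚ
vₚ/vₐ = (5.377 × 10^10) / (5.982 × 10^9) = 8.98863

Final answer: vₚ/vₐ = 8.989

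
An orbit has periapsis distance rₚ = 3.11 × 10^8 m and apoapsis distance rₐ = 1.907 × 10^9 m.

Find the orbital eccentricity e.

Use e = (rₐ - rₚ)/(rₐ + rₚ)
rₚ = 3.11 × 10^8 m
rₐ = 1.907 × 10^9 m
rₐ − rₚ = 1.596 × 10^9 m
rₐ + rₚ = 2.218 × 10^9 m
e = (rₐ − rₚ)/(rₐ + rₚ) = 0.719567

Final answer: e = 0.7196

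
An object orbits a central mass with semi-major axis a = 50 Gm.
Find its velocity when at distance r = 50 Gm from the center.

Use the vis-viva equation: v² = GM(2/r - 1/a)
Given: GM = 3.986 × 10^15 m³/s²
a = 50 Gm = 5 × 10^10 m
r = 50 Gm = 5 × 10^10 m
GM = 3.986 × 10^15 m³/s²
2/r − 1/a = 4 × 10^-11 − 2 × 10^-11 = 2 × 10^-11 m⁻¹
v² = GM (2/r − 1/a) = 79720 m²/s²
v = 282.347 m/s ≈ 282.3 m/s

Final answer: 282.3 m/s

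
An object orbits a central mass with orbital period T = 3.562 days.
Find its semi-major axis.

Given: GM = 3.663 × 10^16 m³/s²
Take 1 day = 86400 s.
T = 3.562 days = 307757 s
GM = 3.663 × 10^16 m³/s²
Kepler's third law: a³ = GM T² / (4π²)
T² = 9.47142 × 10^10 s²
a³ = (3.663 × 10^16) × (9.47142 × 10^10) / (4π²) = 8.78805 × 10^25 m³
a = (a³)^(1/3) = 4.44595 × 10^8 m ≈ 4.446 × 10^8 m

Final answer: 4.446 × 10^8 m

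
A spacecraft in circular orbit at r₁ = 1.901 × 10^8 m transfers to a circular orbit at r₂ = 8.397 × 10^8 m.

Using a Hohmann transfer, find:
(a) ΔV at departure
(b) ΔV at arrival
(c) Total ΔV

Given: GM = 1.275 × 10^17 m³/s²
r₁ = 1.901 × 10^8 m
r₂ = 8.397 × 10^8 m
GM = 1.275 × 10^17 m³/s²
Transfer ellipse: a_t = (r₁ + r₂)/2 = 5.149 × 10^8 m
Circular speed at r₁: v₁ = √(GM/r₁) = 25897.9 m/s
Transfer speed at r₁ (periapsis): v₁ₜ = √(GM(2/r₁ − 1/a_t)) = 33072.3 m/s
(a) ΔV₁ = v₁ₜ − v₁ = 7174.45 m/s ≈ 7.174 km/s
Circular speed at r₂: v₂ = √(GM/r₂) = 12322.3 m/s
Transfer speed at r₂ (apoapsis): v₂ₜ = √(GM(2/r₂ − 1/a_t)) = 7487.26 m/s
(b) ΔV₂ = v₂ − v₂ₜ = 4835.08 m/s ≈ 4.835 km/s
(c) ΔV_total = ΔV₁ + ΔV₂ = 12009.5 m/s ≈ 12.01 km/s

Final answer:
(a) ΔV₁ = 7.174 km/s
(b) ΔV₂ = 4.835 km/s
(c) ΔV_total = 12.01 km/s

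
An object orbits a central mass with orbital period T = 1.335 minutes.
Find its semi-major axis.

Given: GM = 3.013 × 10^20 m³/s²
T = 1.335 minutes = 80.1 s
GM = 3.013 × 10^20 m³/s²
Kepler's third law: a³ = GM T² / (4π²)
T² = 6416.01 s²
a³ = (3.013 × 10^20) × 6416.01 / (4π²) = 4.89671 × 10^22 m³
a = (a³)^(1/3) = 3.65849 × 10^7 m ≈ 36.58 Mm

Final answer: 36.58 Mm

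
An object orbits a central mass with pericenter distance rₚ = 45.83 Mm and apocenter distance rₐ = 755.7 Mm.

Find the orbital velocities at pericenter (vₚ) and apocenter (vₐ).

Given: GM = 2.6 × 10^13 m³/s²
rₚ = 45.83 Mm = 4.583 × 10^7 m
rₐ = 755.7 Mm = 7.557 × 10^8 m
GM = 2.6 × 10^13 m³/s²
a = (rₚ + rₐ)/2 = 4.00765 × 10^8 m
Vis-viva: v² = GM (2/r − 1/a)
vₚ² = 2.6 × 10^13 × (4.36395 × 10^-8 − 2.49523 × 10^-9) = 1.06975 × 10^6 m²/s²
vₚ = 1034.29 m/s ≈ 1.034 km/s
vₐ² = 2.6 × 10^13 × (2.64655 × 10^-9 − 2.49523 × 10^-9) = 3934.45 m²/s²
vₐ = 62.7252 m/s ≈ 62.73 m/s

Final answer: vₚ = 1.034 km/s, vₐ = 62.73 m/s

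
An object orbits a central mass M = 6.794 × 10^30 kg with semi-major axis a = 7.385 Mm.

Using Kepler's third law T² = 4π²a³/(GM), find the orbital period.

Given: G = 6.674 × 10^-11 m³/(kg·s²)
M = 6.794 × 10^30 kg
GM = G × M = 6.674 × 10^-11 × 6.794 × 10^30 = 4.53432 × 10^20 m³/s²
a = 7.385 Mm = 7.385 × 10^6 m
a³ = 4.02765 × 10^20 m³
T = 2π √(a³/GM) = 2π √((4.02765 × 10^20) / (4.53432 × 10^20)) = 2π × 0.942475 s
T = 5.92175 s ≈ 5.922 seconds

Final answer: 5.922 seconds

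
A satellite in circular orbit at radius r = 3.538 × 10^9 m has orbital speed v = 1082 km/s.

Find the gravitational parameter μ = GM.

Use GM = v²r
r = 3.538 × 10^9 m
v = 1082 km/s = 1.082 × 10^6 m/s
v² = 1.17072 × 10^12 m²/s²
GM = v²r = 1.17072 × 10^12 × 3.538 × 10^9 = 4.14202 × 10^21 m³/s²
GM ≈ 4.142 × 10^21 m³/s²

Final answer: GM = 4.142 × 10^21 m³/s²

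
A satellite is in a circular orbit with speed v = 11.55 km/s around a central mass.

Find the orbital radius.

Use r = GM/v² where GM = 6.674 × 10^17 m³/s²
v = 11.55 km/s = 11550 m/s
GM = 6.674 × 10^17 m³/s²
v² = 1.33402 × 10^8 m²/s²
r = GM/v² = (6.674 × 10^17) / (1.33402 × 10^8) = 5.0029 × 10^9 m ≈ 5.003 Gm

Final answer: 5.003 Gm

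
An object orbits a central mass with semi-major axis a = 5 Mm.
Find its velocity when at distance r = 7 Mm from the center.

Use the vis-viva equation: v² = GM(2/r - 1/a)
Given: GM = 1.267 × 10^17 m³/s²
a = 5 Mm = 5 × 10^6 m
r = 7 Mm = 7 × 10^6 m
GM = 1.267 × 10^17 m³/s²
2/r − 1/a = 2.85714 × 10^-7 − 2 × 10^-7 = 8.57143 × 10^-8 m⁻¹
v² = GM (2/r − 1/a) = 1.086 × 10^10 m²/s²
v = 104211 m/s ≈ 104.2 km/s

Final answer: 104.2 km/s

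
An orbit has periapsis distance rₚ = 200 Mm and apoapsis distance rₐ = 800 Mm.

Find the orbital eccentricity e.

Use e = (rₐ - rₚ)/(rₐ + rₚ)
rₚ = 200 Mm = 2 × 10^8 m
rₐ = 800 Mm = 8 × 10^8 m
rₐ − rₚ = 6 × 10^8 m
rₐ + rₚ = 1 × 10^9 m
e = (rₐ − rₚ)/(rₐ + rₚ) = 0.6

Final answer: e = 0.6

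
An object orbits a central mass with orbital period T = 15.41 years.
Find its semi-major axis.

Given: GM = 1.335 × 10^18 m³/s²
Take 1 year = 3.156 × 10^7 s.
T = 15.41 years = 4.8634 × 10^8 s
GM = 1.335 × 10^18 m³/s²
Kepler's third law: a³ = GM T² / (4π²)
T² = 2.36526 × 10^17 s²
a³ = (1.335 × 10^18) × (2.36526 × 10^17) / (4π²) = 7.99836 × 10^33 m³
a = (a³)^(1/3) = 1.99986 × 10^11 m ≈ 200 Gm

Final answer: 200 Gm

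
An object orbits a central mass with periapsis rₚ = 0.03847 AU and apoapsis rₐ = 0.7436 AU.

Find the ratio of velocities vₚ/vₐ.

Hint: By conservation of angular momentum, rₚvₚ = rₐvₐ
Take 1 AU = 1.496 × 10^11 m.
rₚ = 0.03847 AU = 5.75511 × 10^9 m
rₐ = 0.7436 AU = 1.11243 × 10^11 m
rₚvₚ = rₐvₐ  ⇒  vₚ/vₐ = rₐ/rₚ
vₚ/vₐ = (1.11243 × 10^11) / (5.75511 × 10^9) = 19.3293

Final answer: vₚ/vₐ = 19.33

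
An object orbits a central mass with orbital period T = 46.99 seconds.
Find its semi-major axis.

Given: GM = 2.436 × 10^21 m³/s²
T = 46.99 seconds
GM = 2.436 × 10^21 m³/s²
Kepler's third law: a³ = GM T² / (4π²)
T² = 2208.06 s²
a³ = (2.436 × 10^21) × 2208.06 / (4π²) = 1.36247 × 10^23 m³
a = (a³)^(1/3) = 5.14568 × 10^7 m ≈ 5.146 × 10^7 m

Final answer: 5.146 × 10^7 m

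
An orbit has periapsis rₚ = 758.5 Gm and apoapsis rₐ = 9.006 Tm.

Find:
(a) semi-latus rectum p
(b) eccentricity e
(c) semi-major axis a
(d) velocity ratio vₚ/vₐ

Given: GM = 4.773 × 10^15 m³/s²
rₚ = 758.5 Gm = 7.585 × 10^11 m
rₐ = 9.006 Tm = 9.006 × 10^12 m
GM = 4.773 × 10^15 m³/s²
a = (rₚ + rₐ)/2 = 4.88225 × 10^12 m
e = (rₐ − rₚ)/(rₐ + rₚ) = (8.2475 × 10^12) / (9.7645 × 10^12) = 0.844641
(a) 1 − e² = 0.286581;  p = a(1 − e²) = 4.88225 × 10^12 × 0.286581 = 1.39916 × 10^12 m ≈ 1.399 Tm
(b) e = 0.844641 ≈ 0.8446
(c) a = 4.88225 × 10^12 m ≈ 4.882 Tm
(d) vₚ/vₐ = rₐ/rₚ (angular momentum) = (9.006 × 10^12) / (7.585 × 10^11) = 11.8734 ≈ 11.87

Final answer:
(a) semi-latus rectum p = 1.399 Tm
(b) eccentricity e = 0.8446
(c) semi-major axis a = 4.882 Tm
(d) velocity ratio vₚ/vₐ = 11.87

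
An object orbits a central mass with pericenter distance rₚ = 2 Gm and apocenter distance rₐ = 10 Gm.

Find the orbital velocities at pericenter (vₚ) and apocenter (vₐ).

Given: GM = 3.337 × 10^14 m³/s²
rₚ = 2 Gm = 2 × 10^9 m
rₐ = 10 Gm = 1 × 10^10 m
GM = 3.337 × 10^14 m³/s²
a = (rₚ + rₐ)/2 = 6 × 10^9 m
Vis-viva: v² = GM (2/r − 1/a)
vₚ² = 3.337 × 10^14 × (1 × 10^-9 − 1.66667 × 10^-10) = 278083 m²/s²
vₚ = 527.336 m/s ≈ 527.3 m/s
vₐ² = 3.337 × 10^14 × (2 × 10^-10 − 1.66667 × 10^-10) = 11123.3 m²/s²
vₐ = 105.467 m/s ≈ 105.5 m/s

Final answer: vₚ = 527.3 m/s, vₐ = 105.5 m/s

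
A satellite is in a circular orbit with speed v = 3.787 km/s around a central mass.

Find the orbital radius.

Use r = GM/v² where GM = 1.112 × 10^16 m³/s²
v = 3.787 km/s = 3787 m/s
GM = 1.112 × 10^16 m³/s²
v² = 1.43414 × 10^7 m²/s²
r = GM/v² = (1.112 × 10^16) / (1.43414 × 10^7) = 7.75379 × 10^8 m ≈ 775.4 Mm

Final answer: 775.4 Mm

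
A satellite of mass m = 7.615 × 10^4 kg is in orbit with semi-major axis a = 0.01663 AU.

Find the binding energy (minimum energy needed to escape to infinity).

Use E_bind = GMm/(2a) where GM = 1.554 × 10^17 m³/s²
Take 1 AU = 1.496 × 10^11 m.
a = 0.01663 AU = 2.48785 × 10^9 m
GM = 1.554 × 10^17 m³/s²
m = 7.615 × 10^4 kg
GMm = 1.554 × 10^17 × 76150 = 1.18337 × 10^22 m³·kg/s²
2a = 4.9757 × 10^9 m
E_bind = GMm/(2a) = 2.3783 × 10^12 J ≈ 2.378 TJ

Final answer: 2.378 TJ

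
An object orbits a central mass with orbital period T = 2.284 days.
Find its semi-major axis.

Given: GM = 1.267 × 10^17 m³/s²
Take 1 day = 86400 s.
T = 2.284 days = 197338 s
GM = 1.267 × 10^17 m³/s²
Kepler's third law: a³ = GM T² / (4π²)
T² = 3.89421 × 10^10 s²
a³ = (1.267 × 10^17) × (3.89421 × 10^10) / (4π²) = 1.24979 × 10^26 m³
a = (a³)^(1/3) = 4.99972 × 10^8 m ≈ 500 Mm

Final answer: 500 Mm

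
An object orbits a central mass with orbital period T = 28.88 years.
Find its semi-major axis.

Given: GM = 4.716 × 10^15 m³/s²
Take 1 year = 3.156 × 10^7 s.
T = 28.88 years = 9.11453 × 10^8 s
GM = 4.716 × 10^15 m³/s²
Kepler's third law: a³ = GM T² / (4π²)
T² = 8.30746 × 10^17 s²
a³ = (4.716 × 10^15) × (8.30746 × 10^17) / (4π²) = 9.9239 × 10^31 m³
a = (a³)^(1/3) = 4.62978 × 10^10 m ≈ 46.3 Gm

Final answer: 46.3 Gm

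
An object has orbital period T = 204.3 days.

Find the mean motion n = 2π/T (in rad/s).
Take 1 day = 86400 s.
T = 204.3 days = 1.76515 × 10^7 s
n = 2π / (1.76515 × 10^7 s) = 3.55957 × 10^-7 rad/s ≈ 3.56 × 10^-7 rad/s

Final answer: n = 3.56 × 10^-7 rad/s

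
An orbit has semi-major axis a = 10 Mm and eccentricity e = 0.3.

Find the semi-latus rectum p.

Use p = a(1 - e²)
a = 10 Mm = 1 × 10^7 m
e = 0.3,  e² = 0.09,  1 − e² = 0.91
p = a(1 − e²) = 1 × 10^7 m × 0.91 = 9.1 × 10^6 m ≈ 9.1 Mm

Final answer: p = 9.1 Mm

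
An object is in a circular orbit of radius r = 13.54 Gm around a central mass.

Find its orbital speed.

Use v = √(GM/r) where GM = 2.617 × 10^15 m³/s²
r = 13.54 Gm = 1.354 × 10^10 m
GM = 2.617 × 10^15 m³/s²
GM/r = (2.617 × 10^15) / (1.354 × 10^10) = 193279 m²/s²
v = √(GM/r) = 439.635 m/s ≈ 439.6 m/s

Final answer: 439.6 m/s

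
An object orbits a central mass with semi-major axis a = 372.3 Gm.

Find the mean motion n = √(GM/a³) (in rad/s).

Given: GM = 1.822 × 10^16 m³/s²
a = 372.3 Gm = 3.723 × 10^11 m
GM = 1.822 × 10^16 m³/s²
a³ = 5.16035 × 10^34 m³
GM/a³ = (1.822 × 10^16) / (5.16035 × 10^34) = 3.53077 × 10^-19 s⁻²
n = √(GM/a³) = 5.94203 × 10^-10 rad/s ≈ 5.942 × 10^-10 rad/s

Final answer: n = 5.942 × 10^-10 rad/s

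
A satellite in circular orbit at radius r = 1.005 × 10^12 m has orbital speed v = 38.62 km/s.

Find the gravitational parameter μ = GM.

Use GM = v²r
r = 1.005 × 10^12 m
v = 38.62 km/s = 38620 m/s
v² = 1.4915 × 10^9 m²/s²
GM = v²r = 1.4915 × 10^9 × 1.005 × 10^12 = 1.49896 × 10^21 m³/s²
GM ≈ 1.499 × 10^21 m³/s²

Final answer: GM = 1.499 × 10^21 m³/s²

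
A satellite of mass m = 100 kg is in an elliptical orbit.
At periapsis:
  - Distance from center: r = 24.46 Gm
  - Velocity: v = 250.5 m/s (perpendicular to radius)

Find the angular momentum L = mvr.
r = 24.46 Gm = 2.446 × 10^10 m
v = 250.5 m/s
vr = 250.5 × 2.446 × 10^10 = 6.12723 × 10^12 m²/s
L = m × vr = 100 × 6.12723 × 10^12 = 6.12723 × 10^14 kg·m²/s ≈ 6.127 × 10^14 kg·m²/s

Final answer: L = 6.127 × 10^14 kg·m²/s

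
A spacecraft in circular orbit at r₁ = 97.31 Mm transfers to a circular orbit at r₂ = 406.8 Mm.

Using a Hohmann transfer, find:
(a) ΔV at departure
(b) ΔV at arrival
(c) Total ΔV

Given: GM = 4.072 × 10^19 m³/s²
r₁ = 97.31 Mm = 9.731 × 10^7 m
r₂ = 406.8 Mm = 4.068 × 10^8 m
GM = 4.072 × 10^19 m³/s²
Transfer ellipse: a_t = (r₁ + r₂)/2 = 2.52055 × 10^8 m
Circular speed at r₁: v₁ = √(GM/r₁) = 646882 m/s
Transfer speed at r₁ (periapsis): v₁ₜ = √(GM(2/r₁ − 1/a_t)) = 821803 m/s
(a) ΔV₁ = v₁ₜ − v₁ = 174921 m/s ≈ 174.9 km/s
Circular speed at r₂: v₂ = √(GM/r₂) = 316383 m/s
Transfer speed at r₂ (apoapsis): v₂ₜ = √(GM(2/r₂ − 1/a_t)) = 196582 m/s
(b) ΔV₂ = v₂ − v₂ₜ = 119801 m/s ≈ 119.8 km/s
(c) ΔV_total = ΔV₁ + ΔV₂ = 294722 m/s ≈ 294.7 km/s

Final answer:
(a) ΔV₁ = 174.9 km/s
(b) ΔV₂ = 119.8 km/s
(c) ΔV_total = 294.7 km/s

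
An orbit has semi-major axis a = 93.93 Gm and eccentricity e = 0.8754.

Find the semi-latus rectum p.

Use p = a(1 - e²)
a = 93.93 Gm = 9.393 × 10^10 m
e = 0.8754,  e² = 0.766325,  1 − e² = 0.233675
p = a(1 − e²) = 9.393 × 10^10 m × 0.233675 = 2.19491 × 10^10 m ≈ 21.95 Gm

Final answer: p = 21.95 Gm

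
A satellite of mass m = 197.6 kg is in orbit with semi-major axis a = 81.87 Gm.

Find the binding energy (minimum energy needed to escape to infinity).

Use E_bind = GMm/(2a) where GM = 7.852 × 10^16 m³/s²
a = 81.87 Gm = 8.187 × 10^10 m
GM = 7.852 × 10^16 m³/s²
m = 197.6 kg
GMm = 7.852 × 10^16 × 197.6 = 1.55156 × 10^19 m³·kg/s²
2a = 1.6374 × 10^11 m
E_bind = GMm/(2a) = 9.47572 × 10^7 J ≈ 94.76 MJ

Final answer: 94.76 MJ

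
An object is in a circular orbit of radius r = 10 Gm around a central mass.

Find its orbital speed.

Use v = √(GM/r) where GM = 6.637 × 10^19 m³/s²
r = 10 Gm = 1 × 10^10 m
GM = 6.637 × 10^19 m³/s²
GM/r = (6.637 × 10^19) / (1 × 10^10) = 6.637 × 10^9 m²/s²
v = √(GM/r) = 81467.8 m/s ≈ 81.47 km/s

Final answer: 81.47 km/s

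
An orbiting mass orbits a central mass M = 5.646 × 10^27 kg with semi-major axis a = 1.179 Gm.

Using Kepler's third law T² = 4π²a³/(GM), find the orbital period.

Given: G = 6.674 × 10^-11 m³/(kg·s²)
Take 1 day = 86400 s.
M = 5.646 × 10^27 kg
GM = G × M = 6.674 × 10^-11 × 5.646 × 10^27 = 3.76814 × 10^17 m³/s²
a = 1.179 Gm = 1.179 × 10^9 m
a³ = 1.63886 × 10^27 m³
T = 2π √(a³/GM) = 2π √((1.63886 × 10^27) / (3.76814 × 10^17)) = 2π × 65948.8 s
T = 414369 s ≈ 4.796 days

Final answer: 4.796 days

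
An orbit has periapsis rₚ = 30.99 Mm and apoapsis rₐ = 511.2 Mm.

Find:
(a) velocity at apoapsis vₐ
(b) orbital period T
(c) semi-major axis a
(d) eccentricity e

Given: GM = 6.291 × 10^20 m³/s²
rₚ = 30.99 Mm = 3.099 × 10^7 m
rₐ = 511.2 Mm = 5.112 × 10^8 m
GM = 6.291 × 10^20 m³/s²
a = (rₚ + rₐ)/2 = 2.71095 × 10^8 m
e = (rₐ − rₚ)/(rₐ + rₚ) = (4.8021 × 10^8) / (5.4219 × 10^8) = 0.885686
(a) vₐ² = GM (2/rₐ − 1/a) = 6.291 × 10^20 × (3.91236 × 10^-9 − 3.68874 × 10^-9) = 1.40679 × 10^11 m²/s²;  vₐ = 375072 m/s ≈ 375.1 km/s
(b) a³ = 1.99234 × 10^25 m³;  T = 2π √(a³/GM) = 2π × 177.96 s = 1118.16 s ≈ 18.64 minutes
(c) a = 2.71095 × 10^8 m ≈ 271.1 Mm
(d) e = 0.885686 ≈ 0.8857

Final answer:
(a) velocity at apoapsis vₐ = 375.1 km/s
(b) orbital period T = 18.64 minutes
(c) semi-major axis a = 271.1 Mm
(d) eccentricity e = 0.8857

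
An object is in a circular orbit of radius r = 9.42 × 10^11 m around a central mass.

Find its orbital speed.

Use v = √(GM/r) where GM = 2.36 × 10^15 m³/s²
r = 9.42 × 10^11 m
GM = 2.36 × 10^15 m³/s²
GM/r = (2.36 × 10^15) / (9.42 × 10^11) = 2505.31 m²/s²
v = √(GM/r) = 50.0531 m/s ≈ 50.05 m/s

Final answer: 50.05 m/s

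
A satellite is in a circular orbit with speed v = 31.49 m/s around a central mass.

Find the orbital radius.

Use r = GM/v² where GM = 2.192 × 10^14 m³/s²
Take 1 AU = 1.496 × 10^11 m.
v = 31.49 m/s
GM = 2.192 × 10^14 m³/s²
v² = 991.62 m²/s²
r = GM/v² = (2.192 × 10^14) / 991.62 = 2.21052 × 10^11 m ≈ 1.478 AU

Final answer: 1.478 AU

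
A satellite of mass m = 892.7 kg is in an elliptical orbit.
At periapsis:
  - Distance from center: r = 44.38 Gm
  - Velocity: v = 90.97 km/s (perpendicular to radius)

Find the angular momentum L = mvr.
r = 44.38 Gm = 4.438 × 10^10 m
v = 90.97 km/s = 90970 m/s
vr = 90970 × 4.438 × 10^10 = 4.03725 × 10^15 m²/s
L = m × vr = 892.7 × 4.03725 × 10^15 = 3.60405 × 10^18 kg·m²/s ≈ 3.604 × 10^18 kg·m²/s

Final answer: L = 3.604 × 10^18 kg·m²/s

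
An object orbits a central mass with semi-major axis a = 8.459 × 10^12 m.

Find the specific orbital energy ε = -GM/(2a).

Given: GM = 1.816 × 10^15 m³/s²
a = 8.459 × 10^12 m
GM = 1.816 × 10^15 m³/s²
2a = 1.6918 × 10^13 m
ε = −GM/(2a) = -107.341 J/kg ≈ -107.3 J/kg

Final answer: -107.3 J/kg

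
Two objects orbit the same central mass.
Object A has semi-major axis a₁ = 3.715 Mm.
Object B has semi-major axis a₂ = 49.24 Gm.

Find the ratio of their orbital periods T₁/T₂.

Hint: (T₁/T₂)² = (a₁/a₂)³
a₁ = 3.715 Mm = 3.715 × 10^6 m
a₂ = 49.24 Gm = 4.924 × 10^10 m
a₁/a₂ = 7.54468 × 10^-5
T₁/T₂ = (a₁/a₂)^(3/2) = (7.54468 × 10^-5)^1.5 = 6.55332 × 10^-7

Final answer: T₁/T₂ = 6.553 × 10^-7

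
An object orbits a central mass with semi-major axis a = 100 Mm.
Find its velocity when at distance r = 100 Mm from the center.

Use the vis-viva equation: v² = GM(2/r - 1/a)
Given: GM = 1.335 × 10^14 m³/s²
a = 100 Mm = 1 × 10^8 m
r = 100 Mm = 1 × 10^8 m
GM = 1.335 × 10^14 m³/s²
2/r − 1/a = 2 × 10^-8 − 1 × 10^-8 = 1 × 10^-8 m⁻¹
v² = GM (2/r − 1/a) = 1.335 × 10^6 m²/s²
v = 1155.42 m/s ≈ 1.155 km/s

Final answer: 1.155 km/s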